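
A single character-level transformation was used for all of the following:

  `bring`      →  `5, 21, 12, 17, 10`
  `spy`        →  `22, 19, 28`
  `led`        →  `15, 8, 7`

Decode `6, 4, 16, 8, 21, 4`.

b is letter #2 and maps to 5: an offset of 3. The number is (letter's place in the alphabet, a=1) + 3.
Reversing it on 6, 4, 16, 8, 21, 4: 6→(6−3)÷1=3=c, 4→(4−3)÷1=1=a, 16→(16−3)÷1=13=m, 8→(8−3)÷1=5=e, 21→(21−3)÷1=18=r, 4→(4−3)÷1=1=a.

camera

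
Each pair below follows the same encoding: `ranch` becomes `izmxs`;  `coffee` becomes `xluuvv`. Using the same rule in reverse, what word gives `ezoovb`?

valley

Each pair mirrors across the alphabet (r↔i, a↔z, n↔m): positions sum to 25. Each letter is replaced by its mirror in the alphabet: a↔z, b↔y, c↔x, and so on (the Atbash cipher).
Decoding ezoovb: e↔v, z↔a, o↔l, o↔l, v↔e, b↔y.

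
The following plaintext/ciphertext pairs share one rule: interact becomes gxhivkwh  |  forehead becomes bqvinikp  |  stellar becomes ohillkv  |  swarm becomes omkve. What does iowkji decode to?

i(8)→g(6) and n(13)→x(23) fit y≡19x+10 (mod 26); the inverse of 19 mod 26 is 11. Treating letters as 0–25, the rule is x ↦ 19x + 10 (mod 26).
Decoding iowkji: i(8)→11·(8−10)≡4=e; o(14)→11·(14−10)≡18=s; w(22)→11·(22−10)≡2=c; k(10)→11·(10−10)≡0=a; j(9)→11·(9−10)≡15=p; i(8)→11·(8−10)≡4=e (all mod 26).

escape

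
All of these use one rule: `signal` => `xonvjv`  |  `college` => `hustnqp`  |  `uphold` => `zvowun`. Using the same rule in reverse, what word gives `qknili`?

legacy

In signal: s→x is +5, i→o is +6, g→n is +7, n→v is +8 — the shift increases by 1 each position. Each letter shifts forward by (position + 5), i.e. 5, 6, 7, … — the shift grows by one for each successive letter.
Reversing it on qknili: q−5=l, k−6=e, n−7=g, i−8=a, l−9=c, i−10=y.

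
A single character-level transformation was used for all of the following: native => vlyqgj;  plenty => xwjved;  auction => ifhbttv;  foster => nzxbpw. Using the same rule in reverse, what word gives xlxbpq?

pastel

Shifts by position in native: pos 0: n→v (+8), pos 1: a→l (+11), pos 2: t→y (+5), pos 3: i→q (+8), pos 4: v→g (+11), pos 5: e→j (+5) — repeating every 3. It's a Vigenère-style cipher with numeric key [8,11,5]: position i shifts by key[i mod 3].
Reversing it on xlxbpq: x−8=p, l−11=a, x−5=s, b−8=t, p−11=e, q−5=l.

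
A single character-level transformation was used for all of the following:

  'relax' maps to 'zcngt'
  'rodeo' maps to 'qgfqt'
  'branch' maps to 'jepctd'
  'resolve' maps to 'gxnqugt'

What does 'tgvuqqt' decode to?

The output letters match the input read backwards, each shifted +2: relax reversed is xaler. Read the word backwards and shift each letter +2.
Undoing it on tgvuqqt: shift back: t−2=r, g−2=e, v−2=t, u−2=s, q−2=o, q−2=o, t−2=r → retsoor; then reverse → rooster.

rooster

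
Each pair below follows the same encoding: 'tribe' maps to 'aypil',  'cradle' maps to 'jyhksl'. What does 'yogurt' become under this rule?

fvnbya

Compare letters: t→a is +7, r→y is +7, i→p is +7 — a constant shift. It's a constant shift of +7 (ROT7).
On yogurt: y+7=f, o+7=v, g+7=n, u+7=b, r+7=y, t+7=a.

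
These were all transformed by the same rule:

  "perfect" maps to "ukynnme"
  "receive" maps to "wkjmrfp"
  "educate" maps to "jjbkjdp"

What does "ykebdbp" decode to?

In perfect: p→u is +5, e→k is +6, r→y is +7, f→n is +8 — the shift increases by 1 each position. Each letter shifts forward by (position + 5), i.e. 5, 6, 7, … — the shift grows by one for each successive letter.
Reversing it on ykebdbp: y−5=t, k−6=e, e−7=x, b−8=t, d−9=u, b−10=r, p−11=e.

texture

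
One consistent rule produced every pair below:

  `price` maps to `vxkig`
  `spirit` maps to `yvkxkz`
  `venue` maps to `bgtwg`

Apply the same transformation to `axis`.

Vowels shift forward by 2 and consonants shift forward by 6.
For axis: a(vowel)+2=c, x(cons)+6=d, i(vowel)+2=k, s(cons)+6=y.

cdky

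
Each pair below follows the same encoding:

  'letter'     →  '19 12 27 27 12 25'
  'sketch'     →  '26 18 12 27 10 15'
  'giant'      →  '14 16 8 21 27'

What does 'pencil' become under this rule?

23 12 21 10 16 19

l is letter #12 and maps to 19: an offset of 7. Letters become their 1-based position plus 7 (so a→8, b→9, …).
For pencil: p=16→23, e=5→12, n=14→21, c=3→10, i=9→16, l=12→19.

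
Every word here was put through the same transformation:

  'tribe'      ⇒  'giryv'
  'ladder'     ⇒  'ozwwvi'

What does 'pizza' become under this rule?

Each pair mirrors across the alphabet (t↔g, r↔i, i↔r): positions sum to 25. Each letter is replaced by its mirror in the alphabet: a↔z, b↔y, c↔x, and so on (the Atbash cipher).
For pizza: p↔k, i↔r, z↔a, z↔a, a↔z.

kraaz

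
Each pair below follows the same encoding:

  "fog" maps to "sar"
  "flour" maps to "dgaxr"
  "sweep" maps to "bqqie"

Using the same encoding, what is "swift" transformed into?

fruie

The output letters match the input read backwards, each shifted +12: fog reversed is gof. Two steps: reverse the string, then apply a Caesar shift of +12.
For swift: reverse → tfiws; then shift: t+12=f, f+12=r, i+12=u, w+12=i, s+12=e.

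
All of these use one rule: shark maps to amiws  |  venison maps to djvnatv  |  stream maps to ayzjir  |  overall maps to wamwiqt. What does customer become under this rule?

kzaywrmw

The shifts repeat in a cycle of length 2: positions 0,1,… shift by +8, +5, then the pattern repeats.
For customer: c+8=k, u+5=z, s+8=a, t+5=y, o+8=w, m+5=r, e+8=m, r+5=w.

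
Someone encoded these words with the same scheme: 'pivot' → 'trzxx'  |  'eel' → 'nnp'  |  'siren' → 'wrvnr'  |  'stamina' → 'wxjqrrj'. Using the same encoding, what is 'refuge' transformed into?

vnjdkn

Vowels shift forward by 9 and consonants shift forward by 4.
Applying it to refuge: r(cons)+4=v, e(vowel)+9=n, f(cons)+4=j, u(vowel)+9=d, g(cons)+4=k, e(vowel)+9=n.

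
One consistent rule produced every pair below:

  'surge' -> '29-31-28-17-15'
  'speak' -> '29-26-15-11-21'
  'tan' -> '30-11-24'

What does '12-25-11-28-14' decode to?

board

s is letter #19 and maps to 29: an offset of 10. Letters become their 1-based position plus 10 (so a→11, b→12, …).
Undoing it on 12-25-11-28-14: 12→(12−10)÷1=2=b, 25→(25−10)÷1=15=o, 11→(11−10)÷1=1=a, 28→(28−10)÷1=18=r, 14→(14−10)÷1=4=d.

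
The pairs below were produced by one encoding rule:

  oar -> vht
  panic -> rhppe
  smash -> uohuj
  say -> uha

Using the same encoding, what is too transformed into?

The shift depends on letter class: consonant r→t is +2, but vowel o→v is +7. Two shifts are in play — +7 for a/e/i/o/u, +2 for every other letter.
On too: t(cons)+2=v, o(vowel)+7=v, o(vowel)+7=v.

vvv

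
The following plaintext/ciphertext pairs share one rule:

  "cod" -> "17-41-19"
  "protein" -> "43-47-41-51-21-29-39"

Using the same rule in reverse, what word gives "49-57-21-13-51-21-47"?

sweater

c(#3)→17 and o(#15)→41: differences scale by 2, so n = 2·pos + 11. The formula is n = 2×(alphabet index, a=1) + 11.
Reversing it on 49-57-21-13-51-21-47: 49→(49−11)÷2=19=s, 57→(57−11)÷2=23=w, 21→(21−11)÷2=5=e, 13→(13−11)÷2=1=a, 51→(51−11)÷2=20=t, 21→(21−11)÷2=5=e, 47→(47−11)÷2=18=r.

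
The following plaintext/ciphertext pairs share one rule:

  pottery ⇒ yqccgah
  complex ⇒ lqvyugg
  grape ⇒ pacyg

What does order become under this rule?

The rule splits by letter class: vowels +2, consonants +9.
Applying it to order: o(vowel)+2=q, r(cons)+9=a, d(cons)+9=m, e(vowel)+2=g, r(cons)+9=a.

qamga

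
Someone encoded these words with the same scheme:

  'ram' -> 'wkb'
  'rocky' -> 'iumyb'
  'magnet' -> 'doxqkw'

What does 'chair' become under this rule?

bskrm

The output letters match the input read backwards, each shifted +10: ram reversed is mar. Two steps: reverse the string, then apply a Caesar shift of +10.
For chair: reverse → riahc; then shift: r+10=b, i+10=s, a+10=k, h+10=r, c+10=m.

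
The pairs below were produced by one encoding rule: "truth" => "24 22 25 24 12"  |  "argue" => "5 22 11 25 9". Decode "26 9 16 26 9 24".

velvet

t is letter #20 and maps to 24: an offset of 4. The number is (letter's place in the alphabet, a=1) + 4.
Undoing it on 26 9 16 26 9 24: 26→(26−4)÷1=22=v, 9→(9−4)÷1=5=e, 16→(16−4)÷1=12=l, 26→(26−4)÷1=22=v, 9→(9−4)÷1=5=e, 24→(24−4)÷1=20=t.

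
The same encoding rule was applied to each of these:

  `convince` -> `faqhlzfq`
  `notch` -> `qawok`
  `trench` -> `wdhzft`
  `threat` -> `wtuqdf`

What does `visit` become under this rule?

yuvuw

Shifts by position in convince: pos 0: c→f (+3), pos 1: o→a (+12), pos 2: n→q (+3), pos 3: v→h (+12) — repeating every 2. A repeating key of period 2 is used — shifts +3, +12 over and over.
For visit: v+3=y, i+12=u, s+3=v, i+12=u, t+3=w.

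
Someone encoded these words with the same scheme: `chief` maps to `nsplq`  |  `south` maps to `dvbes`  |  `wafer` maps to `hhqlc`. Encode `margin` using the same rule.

xhcrpy

Vowels shift forward by 7 and consonants shift forward by 11.
For margin: m(cons)+11=x, a(vowel)+7=h, r(cons)+11=c, g(cons)+11=r, i(vowel)+7=p, n(cons)+11=y.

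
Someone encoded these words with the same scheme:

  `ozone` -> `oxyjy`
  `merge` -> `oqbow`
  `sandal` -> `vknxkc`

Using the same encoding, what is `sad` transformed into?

nkc

The output letters match the input read backwards, each shifted +10: ozone reversed is enozo. Read the word backwards and shift each letter +10.
On sad: reverse → das; then shift: d+10=n, a+10=k, s+10=c.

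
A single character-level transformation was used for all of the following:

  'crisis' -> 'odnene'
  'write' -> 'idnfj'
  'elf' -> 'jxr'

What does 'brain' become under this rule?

The shift depends on letter class: consonant c→o is +12, but vowel i→n is +5. The rule splits by letter class: vowels +5, consonants +12.
Applying it to brain: b(cons)+12=n, r(cons)+12=d, a(vowel)+5=f, i(vowel)+5=n, n(cons)+12=z.

ndfnz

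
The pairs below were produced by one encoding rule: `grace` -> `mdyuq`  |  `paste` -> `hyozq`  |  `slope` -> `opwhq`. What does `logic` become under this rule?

g(6)→m(12) and r(17)→d(3) fit y≡11x+24 (mod 26); the inverse of 11 mod 26 is 19. Each letter's alphabet position (a=0..z=25) is mapped through 11·x+24 mod 26 — an affine cipher.
Applying it to logic: l(11)→11·11+24≡15=p; o(14)→11·14+24≡22=w; g(6)→11·6+24≡12=m; i(8)→11·8+24≡8=i; c(2)→11·2+24≡20=u (all mod 26).

pwmiu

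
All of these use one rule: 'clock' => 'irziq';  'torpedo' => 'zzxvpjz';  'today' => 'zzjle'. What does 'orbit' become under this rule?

The shift depends on letter class: consonant c→i is +6, but vowel o→z is +11. Vowels shift forward by 11 and consonants shift forward by 6.
Applying it to orbit: o(vowel)+11=z, r(cons)+6=x, b(cons)+6=h, i(vowel)+11=t, t(cons)+6=z.

zxhtz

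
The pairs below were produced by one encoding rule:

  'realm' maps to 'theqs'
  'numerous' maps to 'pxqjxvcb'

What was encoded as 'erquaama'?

computer

In realm: r→t is +2, e→h is +3, a→e is +4, l→q is +5 — the shift increases by 1 each position. The shift increases by 1 at each position, starting from +2: 2, 3, 4, ….
Reversing it on erquaama: e−2=c, r−3=o, q−4=m, u−5=p, a−6=u, a−7=t, m−8=e, a−9=r.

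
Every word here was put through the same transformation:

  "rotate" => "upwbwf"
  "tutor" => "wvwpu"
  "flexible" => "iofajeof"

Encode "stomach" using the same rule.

vwppbfk

The shift depends on letter class: consonant r→u is +3, but vowel o→p is +1. Vowels shift forward by 1 and consonants shift forward by 3.
For stomach: s(cons)+3=v, t(cons)+3=w, o(vowel)+1=p, m(cons)+3=p, a(vowel)+1=b, c(cons)+3=f, h(cons)+3=k.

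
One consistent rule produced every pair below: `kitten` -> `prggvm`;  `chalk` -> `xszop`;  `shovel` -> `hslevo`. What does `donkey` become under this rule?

wlmpvb

Each pair mirrors across the alphabet (k↔p, i↔r, t↔g): positions sum to 25. Letters are reflected about the middle of the alphabet (position → 25−position): Atbash.
On donkey: d↔w, o↔l, n↔m, k↔p, e↔v, y↔b.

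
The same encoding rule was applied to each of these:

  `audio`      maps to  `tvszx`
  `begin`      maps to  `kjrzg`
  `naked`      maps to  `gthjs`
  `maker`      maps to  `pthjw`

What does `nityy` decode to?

a(0)→t(19) and u(20)→v(21) fit y≡17x+19 (mod 26); the inverse of 17 mod 26 is 23. This is an affine cipher: with a=0,…,z=25, each position x becomes (17x+19) mod 26.
Decoding nityy: n(13)→23·(13−19)≡18=s; i(8)→23·(8−19)≡7=h; t(19)→23·(19−19)≡0=a; y(24)→23·(24−19)≡11=l; y(24)→23·(24−19)≡11=l (all mod 26).

shall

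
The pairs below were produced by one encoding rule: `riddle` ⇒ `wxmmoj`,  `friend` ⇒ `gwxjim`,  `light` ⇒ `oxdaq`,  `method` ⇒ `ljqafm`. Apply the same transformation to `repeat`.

r(17)→w(22) and i(8)→x(23) fit y≡23x+21 (mod 26); the inverse of 23 mod 26 is 17. This is an affine cipher: with a=0,…,z=25, each position x becomes (23x+21) mod 26.
Applying it to repeat: r(17)→23·17+21≡22=w; e(4)→23·4+21≡9=j; p(15)→23·15+21≡2=c; e(4)→23·4+21≡9=j; a(0)→23·0+21≡21=v; t(19)→23·19+21≡16=q (all mod 26).

wjcjvq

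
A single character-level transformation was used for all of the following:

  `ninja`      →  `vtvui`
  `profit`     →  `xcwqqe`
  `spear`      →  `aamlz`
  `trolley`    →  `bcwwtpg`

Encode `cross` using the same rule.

It's a Vigenère-style cipher with numeric key [8,11]: position i shifts by key[i mod 2].
Applying it to cross: c+8=k, r+11=c, o+8=w, s+11=d, s+8=a.

kcwda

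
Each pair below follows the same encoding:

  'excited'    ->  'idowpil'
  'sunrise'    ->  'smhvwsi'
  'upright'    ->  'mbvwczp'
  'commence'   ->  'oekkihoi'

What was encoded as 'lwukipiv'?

e(4)→i(8) and x(23)→d(3) fit y≡23x+20 (mod 26); the inverse of 23 mod 26 is 17. This is an affine cipher: with a=0,…,z=25, each position x becomes (23x+20) mod 26.
Decoding lwukipiv: l(11)→17·(11−20)≡3=d; w(22)→17·(22−20)≡8=i; u(20)→17·(20−20)≡0=a; k(10)→17·(10−20)≡12=m; i(8)→17·(8−20)≡4=e; p(15)→17·(15−20)≡19=t; i(8)→17·(8−20)≡4=e; v(21)→17·(21−20)≡17=r (all mod 26).

diameter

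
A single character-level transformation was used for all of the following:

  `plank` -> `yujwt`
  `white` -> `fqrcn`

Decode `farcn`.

Compare letters: p→y is +9, l→u is +9, a→j is +9 — a constant shift. It's a constant shift of +9 (ROT9).
Reversing it on farcn: f−9=w, a−9=r, r−9=i, c−9=t, n−9=e.

write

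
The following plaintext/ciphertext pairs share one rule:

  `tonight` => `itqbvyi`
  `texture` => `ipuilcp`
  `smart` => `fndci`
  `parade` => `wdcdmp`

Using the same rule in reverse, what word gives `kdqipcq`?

t(19)→i(8) and o(14)→t(19) fit y≡3x+3 (mod 26); the inverse of 3 mod 26 is 9. This is an affine cipher: with a=0,…,z=25, each position x becomes (3x+3) mod 26.
Undoing it on kdqipcq: k(10)→9·(10−3)≡11=l; d(3)→9·(3−3)≡0=a; q(16)→9·(16−3)≡13=n; i(8)→9·(8−3)≡19=t; p(15)→9·(15−3)≡4=e; c(2)→9·(2−3)≡17=r; q(16)→9·(16−3)≡13=n (all mod 26).

lantern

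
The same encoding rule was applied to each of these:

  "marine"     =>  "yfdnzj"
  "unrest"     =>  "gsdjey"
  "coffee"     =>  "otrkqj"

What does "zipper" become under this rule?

Shifts by position in marine: pos 0: m→y (+12), pos 1: a→f (+5), pos 2: r→d (+12), pos 3: i→n (+5) — repeating every 2. It's a Vigenère-style cipher with numeric key [12,5]: position i shifts by key[i mod 2].
On zipper: z+12=l, i+5=n, p+12=b, p+5=u, e+12=q, r+5=w.

lnbuqw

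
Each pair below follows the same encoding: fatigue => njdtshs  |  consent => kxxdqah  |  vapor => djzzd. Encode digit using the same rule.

In fatigue: f→n is +8, a→j is +9, t→d is +10, i→t is +11 — the shift increases by 1 each position. The shift increases by 1 at each position, starting from +8: 8, 9, 10, ….
On digit: d+8=l, i+9=r, g+10=q, i+11=t, t+12=f.

lrqtf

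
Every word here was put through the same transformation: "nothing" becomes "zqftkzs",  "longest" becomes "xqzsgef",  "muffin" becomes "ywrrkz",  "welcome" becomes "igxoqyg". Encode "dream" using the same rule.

The shift depends on letter class: consonant n→z is +12, but vowel o→q is +2. Two shifts are in play — +2 for a/e/i/o/u, +12 for every other letter.
On dream: d(cons)+12=p, r(cons)+12=d, e(vowel)+2=g, a(vowel)+2=c, m(cons)+12=y.

pdgcy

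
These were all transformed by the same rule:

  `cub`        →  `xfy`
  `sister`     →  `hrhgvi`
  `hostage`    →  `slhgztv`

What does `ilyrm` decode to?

Each pair mirrors across the alphabet (c↔x, u↔f, b↔y): positions sum to 25. This is the alphabet-reversal cipher (Atbash): a becomes z, b becomes y, etc.
Reversing it on ilyrm: i↔r, l↔o, y↔b, r↔i, m↔n.

robin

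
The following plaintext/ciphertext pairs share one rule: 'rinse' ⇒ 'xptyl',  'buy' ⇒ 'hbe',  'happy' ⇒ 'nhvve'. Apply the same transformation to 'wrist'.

The shift depends on letter class: consonant r→x is +6, but vowel i→p is +7. Two shifts are in play — +7 for a/e/i/o/u, +6 for every other letter.
Applying it to wrist: w(cons)+6=c, r(cons)+6=x, i(vowel)+7=p, s(cons)+6=y, t(cons)+6=z.

cxpyz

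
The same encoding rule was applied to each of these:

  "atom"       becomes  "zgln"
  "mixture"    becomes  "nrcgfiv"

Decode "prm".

Each pair mirrors across the alphabet (a↔z, t↔g, o↔l): positions sum to 25. Each letter is replaced by its mirror in the alphabet: a↔z, b↔y, c↔x, and so on (the Atbash cipher).
Decoding prm: p↔k, r↔i, m↔n.

kin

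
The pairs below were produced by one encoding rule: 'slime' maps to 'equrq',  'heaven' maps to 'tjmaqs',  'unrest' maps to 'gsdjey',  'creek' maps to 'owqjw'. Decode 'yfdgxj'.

marble

Shifts by position in slime: pos 0: s→e (+12), pos 1: l→q (+5), pos 2: i→u (+12), pos 3: m→r (+5) — repeating every 2. A repeating key of period 2 is used — shifts +12, +5 over and over.
Decoding yfdgxj: y−12=m, f−5=a, d−12=r, g−5=b, x−12=l, j−5=e.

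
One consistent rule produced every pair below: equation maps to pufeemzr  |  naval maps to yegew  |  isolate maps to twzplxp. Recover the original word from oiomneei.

Shifts by position in equation: pos 0: e→p (+11), pos 1: q→u (+4), pos 2: u→f (+11), pos 3: a→e (+4) — repeating every 2. A repeating key of period 2 is used — shifts +11, +4 over and over.
Undoing it on oiomneei: o−11=d, i−4=e, o−11=d, m−4=i, n−11=c, e−4=a, e−11=t, i−4=e.

dedicate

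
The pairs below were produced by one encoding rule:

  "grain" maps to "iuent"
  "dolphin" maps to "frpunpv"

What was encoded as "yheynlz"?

weather

In grain: g→i is +2, r→u is +3, a→e is +4, i→n is +5 — the shift increases by 1 each position. The shift increases by 1 at each position, starting from +2: 2, 3, 4, ….
Reversing it on yheynlz: y−2=w, h−3=e, e−4=a, y−5=t, n−6=h, l−7=e, z−8=r.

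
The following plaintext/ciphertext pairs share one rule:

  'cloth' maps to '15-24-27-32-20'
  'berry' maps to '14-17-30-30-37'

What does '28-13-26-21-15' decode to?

c is letter #3 and maps to 15: an offset of 12. Each letter is replaced by its alphabet position (a=1..z=26) + 12.
Undoing it on 28-13-26-21-15: 28→(28−12)÷1=16=p, 13→(13−12)÷1=1=a, 26→(26−12)÷1=14=n, 21→(21−12)÷1=9=i, 15→(15−12)÷1=3=c.

panic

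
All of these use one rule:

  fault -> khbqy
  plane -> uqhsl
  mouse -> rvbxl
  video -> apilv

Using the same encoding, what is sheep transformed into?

Vowels shift forward by 7 and consonants shift forward by 5.
Applying it to sheep: s(cons)+5=x, h(cons)+5=m, e(vowel)+7=l, e(vowel)+7=l, p(cons)+5=u.

xmllu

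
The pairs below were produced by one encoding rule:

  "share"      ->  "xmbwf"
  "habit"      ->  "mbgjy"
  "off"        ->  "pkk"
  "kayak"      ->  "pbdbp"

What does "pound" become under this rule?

upvsi

The shift depends on letter class: consonant s→x is +5, but vowel a→b is +1. The rule splits by letter class: vowels +1, consonants +5.
For pound: p(cons)+5=u, o(vowel)+1=p, u(vowel)+1=v, n(cons)+5=s, d(cons)+5=i.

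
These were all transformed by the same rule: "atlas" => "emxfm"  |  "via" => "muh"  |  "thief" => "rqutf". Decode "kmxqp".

The output letters match the input read backwards, each shifted +12: atlas reversed is salta. Read the word backwards and shift each letter +12.
Undoing it on kmxqp: shift back: k−12=y, m−12=a, x−12=l, q−12=e, p−12=d → yaled; then reverse → delay.

delay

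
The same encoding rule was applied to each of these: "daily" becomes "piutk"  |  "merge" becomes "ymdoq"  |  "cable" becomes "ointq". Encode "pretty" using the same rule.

Shifts by position in daily: pos 0: d→p (+12), pos 1: a→i (+8), pos 2: i→u (+12), pos 3: l→t (+8) — repeating every 2. A repeating key of period 2 is used — shifts +12, +8 over and over.
On pretty: p+12=b, r+8=z, e+12=q, t+8=b, t+12=f, y+8=g.

bzqbfg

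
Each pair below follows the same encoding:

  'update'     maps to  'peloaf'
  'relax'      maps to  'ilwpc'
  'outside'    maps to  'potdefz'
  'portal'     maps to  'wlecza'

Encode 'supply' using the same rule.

Two steps: reverse the string, then apply a Caesar shift of +11.
On supply: reverse → ylppus; then shift: y+11=j, l+11=w, p+11=a, p+11=a, u+11=f, s+11=d.

jwaafd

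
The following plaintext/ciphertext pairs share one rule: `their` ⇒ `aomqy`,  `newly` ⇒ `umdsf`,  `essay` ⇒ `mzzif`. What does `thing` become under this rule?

The rule splits by letter class: vowels +8, consonants +7.
On thing: t(cons)+7=a, h(cons)+7=o, i(vowel)+8=q, n(cons)+7=u, g(cons)+7=n.

aoqun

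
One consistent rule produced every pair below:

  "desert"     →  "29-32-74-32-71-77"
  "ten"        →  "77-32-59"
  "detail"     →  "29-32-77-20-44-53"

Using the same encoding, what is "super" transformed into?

Each letter becomes 3×(its alphabet position, a=1..z=26) + 17.
Applying it to super: s=19→74, u=21→80, p=16→65, e=5→32, r=18→71.

74-80-65-32-71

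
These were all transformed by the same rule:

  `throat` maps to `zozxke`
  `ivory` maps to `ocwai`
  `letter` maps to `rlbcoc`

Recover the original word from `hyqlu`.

brick

In throat: t→z is +6, h→o is +7, r→z is +8, o→x is +9 — the shift increases by 1 each position. Each letter shifts forward by (position + 6), i.e. 6, 7, 8, … — the shift grows by one for each successive letter.
Reversing it on hyqlu: h−6=b, y−7=r, q−8=i, l−9=c, u−10=k.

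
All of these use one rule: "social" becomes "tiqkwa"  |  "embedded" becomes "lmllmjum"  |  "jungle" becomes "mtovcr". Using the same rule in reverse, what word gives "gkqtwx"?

The output letters match the input read backwards, each shifted +8: social reversed is laicos. The word is reversed, then every letter is shifted forward by 8.
Reversing it on gkqtwx: shift back: g−8=y, k−8=c, q−8=i, t−8=l, w−8=o, x−8=p → ycilop; then reverse → policy.

policy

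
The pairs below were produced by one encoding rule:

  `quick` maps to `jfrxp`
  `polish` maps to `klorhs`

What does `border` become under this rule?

Each pair mirrors across the alphabet (q↔j, u↔f, i↔r): positions sum to 25. Each letter is replaced by its mirror in the alphabet: a↔z, b↔y, c↔x, and so on (the Atbash cipher).
Applying it to border: b↔y, o↔l, r↔i, d↔w, e↔v, r↔i.

yliwvi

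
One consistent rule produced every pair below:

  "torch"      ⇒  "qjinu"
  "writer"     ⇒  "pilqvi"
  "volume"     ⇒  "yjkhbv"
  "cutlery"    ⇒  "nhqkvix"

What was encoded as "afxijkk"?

This is an affine cipher: with a=0,…,z=25, each position x becomes (17x+5) mod 26.
Undoing it on afxijkk: a(0)→23·(0−5)≡15=p; f(5)→23·(5−5)≡0=a; x(23)→23·(23−5)≡24=y; i(8)→23·(8−5)≡17=r; j(9)→23·(9−5)≡14=o; k(10)→23·(10−5)≡11=l; k(10)→23·(10−5)≡11=l (all mod 26).

payroll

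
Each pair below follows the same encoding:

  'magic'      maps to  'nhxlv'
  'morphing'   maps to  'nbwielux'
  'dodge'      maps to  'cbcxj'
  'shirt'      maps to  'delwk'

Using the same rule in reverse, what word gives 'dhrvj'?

sauce

m(12)→n(13) and a(0)→h(7) fit y≡7x+7 (mod 26); the inverse of 7 mod 26 is 15. Each letter's alphabet position (a=0..z=25) is mapped through 7·x+7 mod 26 — an affine cipher.
Undoing it on dhrvj: d(3)→15·(3−7)≡18=s; h(7)→15·(7−7)≡0=a; r(17)→15·(17−7)≡20=u; v(21)→15·(21−7)≡2=c; j(9)→15·(9−7)≡4=e (all mod 26).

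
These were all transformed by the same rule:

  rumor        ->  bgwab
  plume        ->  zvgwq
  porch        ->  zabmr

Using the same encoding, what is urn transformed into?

The shift depends on letter class: consonant r→b is +10, but vowel u→g is +12. Two shifts are in play — +12 for a/e/i/o/u, +10 for every other letter.
Applying it to urn: u(vowel)+12=g, r(cons)+10=b, n(cons)+10=x.

gbx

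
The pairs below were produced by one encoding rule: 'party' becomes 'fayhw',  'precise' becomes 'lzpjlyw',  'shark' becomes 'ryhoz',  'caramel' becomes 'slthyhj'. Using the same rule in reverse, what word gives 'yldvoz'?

Read the word backwards and shift each letter +7.
Undoing it on yldvoz: shift back: y−7=r, l−7=e, d−7=w, v−7=o, o−7=h, z−7=s → rewohs; then reverse → shower.

shower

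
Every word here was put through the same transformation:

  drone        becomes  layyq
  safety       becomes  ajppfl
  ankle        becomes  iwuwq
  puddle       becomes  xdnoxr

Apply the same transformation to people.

xnyaxr

Each letter shifts forward by (position + 8), i.e. 8, 9, 10, … — the shift grows by one for each successive letter.
Applying it to people: p+8=x, e+9=n, o+10=y, p+11=a, l+12=x, e+13=r.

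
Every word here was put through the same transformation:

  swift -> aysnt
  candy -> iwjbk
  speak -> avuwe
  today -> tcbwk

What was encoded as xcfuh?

lover

Each letter's alphabet position (a=0..z=25) is mapped through 19·x+22 mod 26 — an affine cipher.
Undoing it on xcfuh: x(23)→11·(23−22)≡11=l; c(2)→11·(2−22)≡14=o; f(5)→11·(5−22)≡21=v; u(20)→11·(20−22)≡4=e; h(7)→11·(7−22)≡17=r (all mod 26).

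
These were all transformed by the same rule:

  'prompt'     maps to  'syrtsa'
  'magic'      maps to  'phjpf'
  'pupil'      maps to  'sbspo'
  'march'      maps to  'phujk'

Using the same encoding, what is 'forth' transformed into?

ivuak

It's a Vigenère-style cipher with numeric key [3,7]: position i shifts by key[i mod 2].
For forth: f+3=i, o+7=v, r+3=u, t+7=a, h+3=k.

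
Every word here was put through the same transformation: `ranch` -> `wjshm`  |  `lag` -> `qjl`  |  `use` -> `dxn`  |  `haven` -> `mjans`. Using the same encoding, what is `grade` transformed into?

The shift depends on letter class: consonant r→w is +5, but vowel a→j is +9. The rule splits by letter class: vowels +9, consonants +5.
For grade: g(cons)+5=l, r(cons)+5=w, a(vowel)+9=j, d(cons)+5=i, e(vowel)+9=n.

lwjin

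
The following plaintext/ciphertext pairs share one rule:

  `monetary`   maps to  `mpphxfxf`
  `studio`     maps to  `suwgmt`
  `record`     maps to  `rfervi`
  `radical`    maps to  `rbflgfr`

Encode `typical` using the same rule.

In monetary: m→m is +0, o→p is +1, n→p is +2, e→h is +3 — the shift increases by 1 each position. The shift increases by 1 at each position, starting from +0: 0, 1, 2, ….
On typical: t+0=t, y+1=z, p+2=r, i+3=l, c+4=g, a+5=f, l+6=r.

tzrlgfr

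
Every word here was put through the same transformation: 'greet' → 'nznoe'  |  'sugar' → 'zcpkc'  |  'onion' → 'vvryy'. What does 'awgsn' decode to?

toxic

In greet: g→n is +7, r→z is +8, e→n is +9, e→o is +10 — the shift increases by 1 each position. Each letter shifts forward by (position + 7), i.e. 7, 8, 9, … — the shift grows by one for each successive letter.
Reversing it on awgsn: a−7=t, w−8=o, g−9=x, s−10=i, n−11=c.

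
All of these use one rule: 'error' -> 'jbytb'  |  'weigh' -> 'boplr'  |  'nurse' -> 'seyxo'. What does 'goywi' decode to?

Shifts by position in error: pos 0: e→j (+5), pos 1: r→b (+10), pos 2: r→y (+7), pos 3: o→t (+5), pos 4: r→b (+10) — repeating every 3. The shifts repeat in a cycle of length 3: positions 0,1,… shift by +5, +10, +7, then the pattern repeats.
Decoding goywi: g−5=b, o−10=e, y−7=r, w−5=r, i−10=y.

berry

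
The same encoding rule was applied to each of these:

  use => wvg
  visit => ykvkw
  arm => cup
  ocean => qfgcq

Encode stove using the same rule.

vwqyg

The shift depends on letter class: consonant s→v is +3, but vowel u→w is +2. The rule splits by letter class: vowels +2, consonants +3.
On stove: s(cons)+3=v, t(cons)+3=w, o(vowel)+2=q, v(cons)+3=y, e(vowel)+2=g.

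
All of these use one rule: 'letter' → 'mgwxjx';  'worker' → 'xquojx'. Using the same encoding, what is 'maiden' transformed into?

In letter: l→m is +1, e→g is +2, t→w is +3, t→x is +4 — the shift increases by 1 each position. The shift increases by 1 at each position, starting from +1: 1, 2, 3, ….
For maiden: m+1=n, a+2=c, i+3=l, d+4=h, e+5=j, n+6=t.

nclhjt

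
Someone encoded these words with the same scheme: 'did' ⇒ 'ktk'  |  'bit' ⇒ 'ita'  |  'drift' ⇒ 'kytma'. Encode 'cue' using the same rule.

jfp

Two shifts are in play — +11 for a/e/i/o/u, +7 for every other letter.
Applying it to cue: c(cons)+7=j, u(vowel)+11=f, e(vowel)+11=p.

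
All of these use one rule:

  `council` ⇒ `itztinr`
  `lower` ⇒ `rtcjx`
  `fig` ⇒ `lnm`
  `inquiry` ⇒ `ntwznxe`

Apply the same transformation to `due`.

Two shifts are in play — +5 for a/e/i/o/u, +6 for every other letter.
On due: d(cons)+6=j, u(vowel)+5=z, e(vowel)+5=j.

jzj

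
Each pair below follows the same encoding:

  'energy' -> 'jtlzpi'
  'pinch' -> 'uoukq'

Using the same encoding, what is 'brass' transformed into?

Each letter shifts forward by (position + 5), i.e. 5, 6, 7, … — the shift grows by one for each successive letter.
For brass: b+5=g, r+6=x, a+7=h, s+8=a, s+9=b.

gxhab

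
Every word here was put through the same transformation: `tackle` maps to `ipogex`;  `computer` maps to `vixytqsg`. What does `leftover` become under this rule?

The output letters match the input read backwards, each shifted +4: tackle reversed is elkcat. The word is reversed, then every letter is shifted forward by 4.
For leftover: reverse → revotfel; then shift: r+4=v, e+4=i, v+4=z, o+4=s, t+4=x, f+4=j, e+4=i, l+4=p.

vizsxjip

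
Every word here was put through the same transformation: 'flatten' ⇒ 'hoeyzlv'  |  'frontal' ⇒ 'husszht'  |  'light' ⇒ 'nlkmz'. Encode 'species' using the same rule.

In flatten: f→h is +2, l→o is +3, a→e is +4, t→y is +5 — the shift increases by 1 each position. Letter i (0-indexed) is shifted by i+2, so successive shifts are 2, 3, 4, ….
On species: s+2=u, p+3=s, e+4=i, c+5=h, i+6=o, e+7=l, s+8=a.

usihola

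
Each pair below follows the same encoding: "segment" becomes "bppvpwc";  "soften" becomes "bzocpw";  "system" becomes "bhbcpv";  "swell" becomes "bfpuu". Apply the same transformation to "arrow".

laazf

Two shifts are in play — +11 for a/e/i/o/u, +9 for every other letter.
For arrow: a(vowel)+11=l, r(cons)+9=a, r(cons)+9=a, o(vowel)+11=z, w(cons)+9=f.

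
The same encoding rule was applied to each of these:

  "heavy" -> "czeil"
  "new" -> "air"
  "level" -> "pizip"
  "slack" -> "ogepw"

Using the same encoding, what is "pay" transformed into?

The output letters match the input read backwards, each shifted +4: heavy reversed is yvaeh. Read the word backwards and shift each letter +4.
For pay: reverse → yap; then shift: y+4=c, a+4=e, p+4=t.

cet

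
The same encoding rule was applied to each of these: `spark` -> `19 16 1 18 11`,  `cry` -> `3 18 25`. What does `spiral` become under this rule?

s is letter #19 and maps to 19: an offset of 0. Letters become their 1-indexed alphabet positions: a=1 … z=26.
Applying it to spiral: s=19→19, p=16→16, i=9→9, r=18→18, a=1→1, l=12→12.

19 16 9 18 1 12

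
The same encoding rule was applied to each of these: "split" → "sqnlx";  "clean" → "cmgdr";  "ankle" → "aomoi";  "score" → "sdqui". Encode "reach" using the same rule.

rfcfl

In split: s→s is +0, p→q is +1, l→n is +2, i→l is +3 — the shift increases by 1 each position. The shift increases by 1 at each position, starting from +0: 0, 1, 2, ….
For reach: r+0=r, e+1=f, a+2=c, c+3=f, h+4=l.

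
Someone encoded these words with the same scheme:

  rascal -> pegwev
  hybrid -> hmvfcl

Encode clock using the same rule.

ogspg

The output letters match the input read backwards, each shifted +4: rascal reversed is lacsar. The word is reversed, then every letter is shifted forward by 4.
Applying it to clock: reverse → kcolc; then shift: k+4=o, c+4=g, o+4=s, l+4=p, c+4=g.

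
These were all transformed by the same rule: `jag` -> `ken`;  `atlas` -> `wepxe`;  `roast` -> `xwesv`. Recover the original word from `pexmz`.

The word is reversed, then every letter is shifted forward by 4.
Decoding pexmz: shift back: p−4=l, e−4=a, x−4=t, m−4=i, z−4=v → lativ; then reverse → vital.

vital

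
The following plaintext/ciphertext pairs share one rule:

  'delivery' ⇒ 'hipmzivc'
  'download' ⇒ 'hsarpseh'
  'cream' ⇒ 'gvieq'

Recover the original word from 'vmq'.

rim

This is a Caesar cipher with shift 4.
Reversing it on vmq: v−4=r, m−4=i, q−4=m.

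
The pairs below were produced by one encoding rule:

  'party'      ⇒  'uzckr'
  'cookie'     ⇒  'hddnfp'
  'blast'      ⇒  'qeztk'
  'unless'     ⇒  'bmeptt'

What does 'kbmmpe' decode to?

Each letter's alphabet position (a=0..z=25) is mapped through 17·x+25 mod 26 — an affine cipher.
Reversing it on kbmmpe: k(10)→23·(10−25)≡19=t; b(1)→23·(1−25)≡20=u; m(12)→23·(12−25)≡13=n; m(12)→23·(12−25)≡13=n; p(15)→23·(15−25)≡4=e; e(4)→23·(4−25)≡11=l (all mod 26).

tunnel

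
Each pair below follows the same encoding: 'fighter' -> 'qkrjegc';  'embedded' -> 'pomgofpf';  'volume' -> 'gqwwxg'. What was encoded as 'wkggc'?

liver

It's a Vigenère-style cipher with numeric key [11,2]: position i shifts by key[i mod 2].
Undoing it on wkggc: w−11=l, k−2=i, g−11=v, g−2=e, c−11=r.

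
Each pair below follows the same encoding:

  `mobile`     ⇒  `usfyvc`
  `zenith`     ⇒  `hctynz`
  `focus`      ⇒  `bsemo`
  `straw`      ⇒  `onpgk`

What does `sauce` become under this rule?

ogmec

m(12)→u(20) and o(14)→s(18) fit y≡25x+6 (mod 26); the inverse of 25 mod 26 is 25. Treating letters as 0–25, the rule is x ↦ 25x + 6 (mod 26).
For sauce: s(18)→25·18+6≡14=o; a(0)→25·0+6≡6=g; u(20)→25·20+6≡12=m; c(2)→25·2+6≡4=e; e(4)→25·4+6≡2=c (all mod 26).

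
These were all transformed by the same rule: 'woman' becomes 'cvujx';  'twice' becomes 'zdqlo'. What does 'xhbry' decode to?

ratio

In woman: w→c is +6, o→v is +7, m→u is +8, a→j is +9 — the shift increases by 1 each position. Letter i (0-indexed) is shifted by i+6, so successive shifts are 6, 7, 8, ….
Undoing it on xhbry: x−6=r, h−7=a, b−8=t, r−9=i, y−10=o.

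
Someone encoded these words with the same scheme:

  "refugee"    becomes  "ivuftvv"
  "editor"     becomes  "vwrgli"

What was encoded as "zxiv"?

acre

Each letter is replaced by its mirror in the alphabet: a↔z, b↔y, c↔x, and so on (the Atbash cipher).
Reversing it on zxiv: z↔a, x↔c, i↔r, v↔e.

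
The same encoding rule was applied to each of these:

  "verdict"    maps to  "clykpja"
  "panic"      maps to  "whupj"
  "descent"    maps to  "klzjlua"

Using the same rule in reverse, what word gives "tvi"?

mob

This is a Caesar cipher with shift 7.
Undoing it on tvi: t−7=m, v−7=o, i−7=b.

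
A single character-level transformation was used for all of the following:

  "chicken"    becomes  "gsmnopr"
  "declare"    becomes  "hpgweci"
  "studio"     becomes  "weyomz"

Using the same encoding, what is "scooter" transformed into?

wnszxpv

Shifts by position in chicken: pos 0: c→g (+4), pos 1: h→s (+11), pos 2: i→m (+4), pos 3: c→n (+11) — repeating every 2. It's a Vigenère-style cipher with numeric key [4,11]: position i shifts by key[i mod 2].
For scooter: s+4=w, c+11=n, o+4=s, o+11=z, t+4=x, e+11=p, r+4=v.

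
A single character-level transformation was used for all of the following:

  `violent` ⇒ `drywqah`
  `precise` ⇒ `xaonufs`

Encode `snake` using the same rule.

awkvq

In violent: v→d is +8, i→r is +9, o→y is +10, l→w is +11 — the shift increases by 1 each position. The shift increases by 1 at each position, starting from +8: 8, 9, 10, ….
For snake: s+8=a, n+9=w, a+10=k, k+11=v, e+12=q.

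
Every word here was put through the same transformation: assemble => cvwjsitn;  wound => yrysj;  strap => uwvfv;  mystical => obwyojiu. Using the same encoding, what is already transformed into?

covjgkg

Letter i (0-indexed) is shifted by i+2, so successive shifts are 2, 3, 4, ….
On already: a+2=c, l+3=o, r+4=v, e+5=j, a+6=g, d+7=k, y+8=g.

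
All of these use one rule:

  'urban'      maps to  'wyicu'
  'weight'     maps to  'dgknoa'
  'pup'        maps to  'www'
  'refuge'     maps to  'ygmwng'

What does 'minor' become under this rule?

tkuqy

The rule splits by letter class: vowels +2, consonants +7.
Applying it to minor: m(cons)+7=t, i(vowel)+2=k, n(cons)+7=u, o(vowel)+2=q, r(cons)+7=y.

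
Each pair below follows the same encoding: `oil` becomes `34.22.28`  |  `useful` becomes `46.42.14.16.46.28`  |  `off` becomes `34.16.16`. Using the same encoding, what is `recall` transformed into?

o(#15)→34 and i(#9)→22: differences scale by 2, so n = 2·pos + 4. The formula is n = 2×(alphabet index, a=1) + 4.
Applying it to recall: r=18→40, e=5→14, c=3→10, a=1→6, l=12→28, l=12→28.

40.14.10.6.28.28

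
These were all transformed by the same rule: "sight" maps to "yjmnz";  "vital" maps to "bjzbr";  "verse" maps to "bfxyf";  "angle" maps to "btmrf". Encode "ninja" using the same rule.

tjtpb

The shift depends on letter class: consonant s→y is +6, but vowel i→j is +1. Vowels shift forward by 1 and consonants shift forward by 6.
For ninja: n(cons)+6=t, i(vowel)+1=j, n(cons)+6=t, j(cons)+6=p, a(vowel)+1=b.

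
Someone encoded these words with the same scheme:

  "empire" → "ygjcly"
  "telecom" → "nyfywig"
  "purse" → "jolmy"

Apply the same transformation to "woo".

This is a Caesar cipher with shift 20.
Applying it to woo: w+20=q, o+20=i, o+20=i.

qii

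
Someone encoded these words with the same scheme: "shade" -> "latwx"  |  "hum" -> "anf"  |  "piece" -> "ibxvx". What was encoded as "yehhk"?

Compare letters: s→l is +19, h→a is +19, a→t is +19 — a constant shift. Each letter is shifted forward by 19 in the alphabet (a Caesar shift of +19).
Undoing it on yehhk: y−19=f, e−19=l, h−19=o, h−19=o, k−19=r.

floor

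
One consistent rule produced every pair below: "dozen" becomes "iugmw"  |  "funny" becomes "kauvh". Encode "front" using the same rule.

In dozen: d→i is +5, o→u is +6, z→g is +7, e→m is +8 — the shift increases by 1 each position. Letter i (0-indexed) is shifted by i+5, so successive shifts are 5, 6, 7, ….
Applying it to front: f+5=k, r+6=x, o+7=v, n+8=v, t+9=c.

kxvvc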